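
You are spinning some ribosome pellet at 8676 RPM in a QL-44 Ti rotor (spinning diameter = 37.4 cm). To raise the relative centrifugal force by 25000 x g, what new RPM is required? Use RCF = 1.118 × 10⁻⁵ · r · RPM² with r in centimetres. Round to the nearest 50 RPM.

N₂ ≈ 13950 RPM

r = 37.4 / 2 = 18.7 cm
Current RCF = 1.118 × 10⁻⁵ × 18.7 × (8676)² = 1.118 × 10⁻⁵ × 18.7 × 75,272,976 ≈ 15,737 × g
Target RCF = 15,737 + 25,000 = 40,737 × g
N² = 40,737 / (20.9066 × 10⁻⁵) = 194,852,343
N ≈ √194,852,343 ≈ 13,959.0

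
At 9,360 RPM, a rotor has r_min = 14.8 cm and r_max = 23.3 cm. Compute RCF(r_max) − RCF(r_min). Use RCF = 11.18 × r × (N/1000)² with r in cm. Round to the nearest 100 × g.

ΔRCF = 11.18 × (r_max − r_min) × (N/1000)² = 11.18 × 8.5 × 87.6096 ≈ 8,325.5

≈ 8300 g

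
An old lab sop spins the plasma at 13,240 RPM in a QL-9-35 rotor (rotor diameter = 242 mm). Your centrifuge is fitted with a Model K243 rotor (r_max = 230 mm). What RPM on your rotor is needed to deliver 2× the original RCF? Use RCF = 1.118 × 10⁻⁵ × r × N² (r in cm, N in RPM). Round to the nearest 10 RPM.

Original rotor: r = 242 mm / 2 = 121 mm = 12.1 cm
RCF = 1.118 × 10⁻⁵ × r × N²
RCF_original = 1.118 × 10⁻⁵ × 12.1 × (13240)² = 1.118 × 10⁻⁵ × 12.1 × 175,297,600 ≈ 23,713.9 × g
Target RCF = 2 × 23,713.9 ≈ 47,427.8 × g
Your rotor: r = 230 mm = 23.0 cm
47,427.8 = 1.118 × 10⁻⁵ × 23 × N²
N² = 47,427.8 / (25.714 × 10⁻⁵) = 184,443,494
N ≈ √184,443,494 ≈ 13,581.0

13580 RPM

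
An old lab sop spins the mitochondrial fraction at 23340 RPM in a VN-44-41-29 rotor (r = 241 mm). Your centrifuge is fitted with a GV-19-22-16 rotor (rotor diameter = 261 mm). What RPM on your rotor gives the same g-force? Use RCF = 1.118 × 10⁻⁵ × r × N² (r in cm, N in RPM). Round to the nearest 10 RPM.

Original rotor: r = 241 mm = 24.1 cm
RCF_original = 1.118 × 10⁻⁵ × 24.1 × (23340)² = 1.118 × 10⁻⁵ × 24.1 × 544,755,600 ≈ 146,777.9 × g
Your rotor: r = 261 mm / 2 = 130.5 mm = 13.05 cm
146,777.9 = 1.118 × 10⁻⁵ × 13.05 × N²
N² = 146,777.9 / (14.5899 × 10⁻⁵) = 1,006,024,030
N ≈ √1,006,024,030 ≈ 31,717.9

31720 RPM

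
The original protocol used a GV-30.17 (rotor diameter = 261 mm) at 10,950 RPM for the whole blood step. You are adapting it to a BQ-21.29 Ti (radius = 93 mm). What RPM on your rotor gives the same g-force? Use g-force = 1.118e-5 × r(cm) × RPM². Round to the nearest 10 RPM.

Original rotor: r = 261 mm / 2 = 130.5 mm = 13.05 cm
RCF = 1.118 × 10⁻⁵ × r × N²
RCF_original = 1.118 × 10⁻⁵ × 13.05 × (10950)² = 1.118 × 10⁻⁵ × 13.05 × 119,902,500 ≈ 17,493.7 × g
Your rotor: r = 93 mm = 9.3 cm
17,493.7 = 1.118 × 10⁻⁵ × 9.3 × N²
N² = 17,493.7 / (10.3974 × 10⁻⁵) = 168,250,717
N ≈ √168,250,717 ≈ 12,971.1

≈ 12970 RPM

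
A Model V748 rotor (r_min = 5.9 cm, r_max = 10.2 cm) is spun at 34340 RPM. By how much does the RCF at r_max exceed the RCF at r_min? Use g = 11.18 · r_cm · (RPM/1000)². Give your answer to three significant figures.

≈ 56700 g

ΔRCF = 11.18 × (r_max − r_min) × (N/1000)² = 11.18 × 4.3 × 1,179.2356 ≈ 56,690.6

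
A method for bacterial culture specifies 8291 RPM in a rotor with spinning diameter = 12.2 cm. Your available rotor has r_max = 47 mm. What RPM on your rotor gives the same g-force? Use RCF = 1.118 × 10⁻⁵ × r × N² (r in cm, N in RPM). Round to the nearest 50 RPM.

9450 RPM

Original rotor: r = 12.2 / 2 = 6.1 cm
RCF_original = 1.118 × 10⁻⁵ × 6.1 × (8291)² = 1.118 × 10⁻⁵ × 6.1 × 68,740,681 ≈ 4,688 × g
Your rotor: r = 47 mm = 4.7 cm
4,688 = 1.118 × 10⁻⁵ × 4.7 × N²
N² = 4,688 / (5.2546 × 10⁻⁵) = 89,217,067
N ≈ √89,217,067 ≈ 9,445.5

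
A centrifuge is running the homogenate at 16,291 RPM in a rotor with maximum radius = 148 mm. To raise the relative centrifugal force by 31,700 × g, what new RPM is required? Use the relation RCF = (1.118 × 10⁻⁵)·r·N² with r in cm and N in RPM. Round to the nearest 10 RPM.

r = 148 mm = 14.8 cm
Current RCF = 1.118 × 10⁻⁵ × 14.8 × (16291)² = 1.118 × 10⁻⁵ × 14.8 × 265,396,681 ≈ 43,913.6 × g
Target RCF = 43,913.6 + 31,700 = 75,613.6 × g
N² = 75,613.6 / (16.5464 × 10⁻⁵) = 456,979,162
N ≈ √456,979,162 ≈ 21,377.1

N₂ ≈ 21380 RPM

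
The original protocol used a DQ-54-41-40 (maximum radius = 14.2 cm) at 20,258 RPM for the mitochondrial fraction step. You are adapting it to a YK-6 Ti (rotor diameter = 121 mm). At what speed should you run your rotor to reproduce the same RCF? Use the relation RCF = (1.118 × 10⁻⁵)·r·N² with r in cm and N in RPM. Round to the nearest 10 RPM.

RCF_original = 1.118 × 10⁻⁵ × 14.2 × (20258)² = 1.118 × 10⁻⁵ × 14.2 × 410,386,564 ≈ 65,151.3 × g
Your rotor: r = 121 mm / 2 = 60.5 mm = 6.05 cm
65,151.3 = 1.118 × 10⁻⁵ × 6.05 × N²
N² = 65,151.3 / (6.7639 × 10⁻⁵) = 963,220,923
N ≈ √963,220,923 ≈ 31,035.8

31040 RPM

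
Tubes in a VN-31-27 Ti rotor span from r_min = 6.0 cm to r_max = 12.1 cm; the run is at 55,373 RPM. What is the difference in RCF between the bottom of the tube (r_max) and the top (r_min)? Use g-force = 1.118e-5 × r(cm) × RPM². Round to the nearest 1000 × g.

RCF_max = 1.118 × 10⁻⁵ × 12.1 × (55373)² = 1.118 × 10⁻⁵ × 12.1 × 3,066,169,129 ≈ 414,785.2 × g
RCF_min = 1.118 × 10⁻⁵ × 6 × (55373)² = 1.118 × 10⁻⁵ × 6 × 3,066,169,129 ≈ 205,678.6 × g
ΔRCF = 414,785.2 − 205,678.6 = 209,106.6

≈ 209000 x g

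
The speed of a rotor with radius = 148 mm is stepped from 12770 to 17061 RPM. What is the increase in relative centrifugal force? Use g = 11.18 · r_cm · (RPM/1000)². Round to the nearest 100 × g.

≈ 21200 ×g

r = 148 mm = 14.8 cm
RCF₁ = 11.18 × 14.8 × (12.77)² = 11.18 × 14.8 × 163.0729 ≈ 26,982.7 × g
RCF₂ = 11.18 × 14.8 × (17.061)² = 11.18 × 14.8 × 291.077721 ≈ 48,162.9 × g
Increase = 48,162.9 − 26,982.7 = 21,180.2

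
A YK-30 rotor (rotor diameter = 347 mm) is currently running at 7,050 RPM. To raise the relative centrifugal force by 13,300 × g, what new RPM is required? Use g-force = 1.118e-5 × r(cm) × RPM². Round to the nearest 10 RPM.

r = 347 mm / 2 = 173.5 mm = 17.35 cm
Current RCF = 1.118 × 10⁻⁵ × 17.35 × (7050)² = 1.118 × 10⁻⁵ × 17.35 × 49,702,500 ≈ 9,640.9 × g
Target RCF = 9,640.9 + 13,300 = 22,940.9 × g
N² = 22,940.9 / (19.3973 × 10⁻⁵) = 118,268,522
N ≈ √118,268,522 ≈ 10,875.1

N₂ ≈ 10880 RPM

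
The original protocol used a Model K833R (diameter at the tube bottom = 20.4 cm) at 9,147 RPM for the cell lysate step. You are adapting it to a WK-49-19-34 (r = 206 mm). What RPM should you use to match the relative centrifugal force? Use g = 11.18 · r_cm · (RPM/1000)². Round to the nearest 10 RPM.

≈ 6440 RPM

Original rotor: r = 20.4 / 2 = 10.2 cm
RCF = 11.18 × r × (N/1000)²
RCF_original = 11.18 × 10.2 × (9.147)² = 11.18 × 10.2 × 83.667609 ≈ 9,541.1 × g
Your rotor: r = 206 mm = 20.6 cm
9,541.1 = 11.18 × 20.6 × (N/1000)²
(N/1000)² = 9,541.1 / 230.308 = 41.42757
N = 1000 × √41.42757 ≈ 6,436.4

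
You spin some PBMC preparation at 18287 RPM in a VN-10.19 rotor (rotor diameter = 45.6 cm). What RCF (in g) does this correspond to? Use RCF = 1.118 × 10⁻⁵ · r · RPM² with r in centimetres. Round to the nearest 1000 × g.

r = 45.6 / 2 = 22.8 cm
RCF = 1.118 × 10⁻⁵ × 22.8 × (18287)² = 1.118 × 10⁻⁵ × 22.8 × 334,414,369 ≈ 85,243.6 × g

85000 g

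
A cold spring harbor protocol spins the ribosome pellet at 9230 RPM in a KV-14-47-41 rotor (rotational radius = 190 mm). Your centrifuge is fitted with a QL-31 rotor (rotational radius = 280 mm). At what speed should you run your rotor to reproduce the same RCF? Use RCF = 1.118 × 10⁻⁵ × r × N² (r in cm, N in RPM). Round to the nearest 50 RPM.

Original rotor: r = 190 mm = 19.0 cm
RCF_original = 1.118 × 10⁻⁵ × 19 × (9230)² = 1.118 × 10⁻⁵ × 19 × 85,192,900 ≈ 18,096.7 × g
Your rotor: r = 280 mm = 28.0 cm
18,096.7 = 1.118 × 10⁻⁵ × 28 × N²
N² = 18,096.7 / (31.304 × 10⁻⁵) = 57,809,545
N ≈ √57,809,545 ≈ 7,603.3

≈ 7600 RPM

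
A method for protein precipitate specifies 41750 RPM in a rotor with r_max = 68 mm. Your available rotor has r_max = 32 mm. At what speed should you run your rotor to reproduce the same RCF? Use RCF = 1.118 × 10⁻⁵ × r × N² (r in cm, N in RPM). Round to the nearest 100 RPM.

Original rotor: r = 68 mm = 6.8 cm
RCF = 1.118 × 10⁻⁵ × r × N²
RCF_original = 1.118 × 10⁻⁵ × 6.8 × (41750)² = 1.118 × 10⁻⁵ × 6.8 × 1,743,062,500 ≈ 132,514.6 × g
Your rotor: r = 32 mm = 3.2 cm
132,514.6 = 1.118 × 10⁻⁵ × 3.2 × N²
N² = 132,514.6 / (3.5776 × 10⁻⁵) = 3,704,008,274
N ≈ √3,704,008,274 ≈ 60,860.6

60900 RPM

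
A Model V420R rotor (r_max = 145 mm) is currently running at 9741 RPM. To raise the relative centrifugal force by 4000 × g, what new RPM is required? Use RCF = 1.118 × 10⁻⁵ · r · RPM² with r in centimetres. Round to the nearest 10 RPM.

N₂ ≈ 10930 RPM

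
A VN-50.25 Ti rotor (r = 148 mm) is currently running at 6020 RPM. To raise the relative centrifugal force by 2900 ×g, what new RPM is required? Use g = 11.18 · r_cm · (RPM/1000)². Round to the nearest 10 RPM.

N₂ ≈ 7330 RPM

r = 148 mm = 14.8 cm
Current RCF = 11.18 × 14.8 × (6.02)² = 11.18 × 14.8 × 36.2404 ≈ 5,996.5 × g
Target RCF = 5,996.5 + 2,900 = 8,896.5 × g
(N/1000)² = 8,896.5 / 165.464 = 53.76698
N = 1000 × √53.76698 ≈ 7,332.6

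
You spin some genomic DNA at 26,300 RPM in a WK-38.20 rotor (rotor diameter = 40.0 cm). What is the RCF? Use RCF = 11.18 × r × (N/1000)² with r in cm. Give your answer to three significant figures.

r = 40.0 / 2 = 20 cm
RCF = 11.18 × r × (N/1000)²
RCF = 11.18 × 20 × (26.3)² = 11.18 × 20 × 691.69 ≈ 154,661.9 × g

RCF ≈ 155000 × g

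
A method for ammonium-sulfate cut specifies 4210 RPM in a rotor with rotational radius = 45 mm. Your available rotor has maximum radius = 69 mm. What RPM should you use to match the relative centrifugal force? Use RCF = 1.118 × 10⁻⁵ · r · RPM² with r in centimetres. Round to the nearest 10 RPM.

≈ 3400 RPM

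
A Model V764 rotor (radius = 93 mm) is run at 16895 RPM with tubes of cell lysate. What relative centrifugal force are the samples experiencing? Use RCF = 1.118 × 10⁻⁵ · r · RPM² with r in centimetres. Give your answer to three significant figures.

r = 93 mm = 9.3 cm
RCF = 1.118 × 10⁻⁵ × 9.3 × (16895)² = 1.118 × 10⁻⁵ × 9.3 × 285,441,025 ≈ 29,678.4 × g

RCF ≈ 29700 ×g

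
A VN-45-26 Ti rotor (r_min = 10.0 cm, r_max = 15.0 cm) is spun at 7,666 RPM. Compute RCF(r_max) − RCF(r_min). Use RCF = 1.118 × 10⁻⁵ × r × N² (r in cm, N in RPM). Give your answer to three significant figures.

3290 × g

ΔRCF = 1.118 × 10⁻⁵ × (r_max − r_min) × N² = 1.118 × 10⁻⁵ × 5.0 × 58,767,556 ≈ 3,285.1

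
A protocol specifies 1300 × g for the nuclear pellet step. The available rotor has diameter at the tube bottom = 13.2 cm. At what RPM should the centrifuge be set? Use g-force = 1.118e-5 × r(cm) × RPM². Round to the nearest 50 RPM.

r = 13.2 / 2 = 6.6 cm
1,300 = 1.118 × 10⁻⁵ × 6.6 × N²
N² = 1,300 / (7.3788 × 10⁻⁵) = 17,618,041
N ≈ √17,618,041 ≈ 4,197.4

≈ 4200 RPM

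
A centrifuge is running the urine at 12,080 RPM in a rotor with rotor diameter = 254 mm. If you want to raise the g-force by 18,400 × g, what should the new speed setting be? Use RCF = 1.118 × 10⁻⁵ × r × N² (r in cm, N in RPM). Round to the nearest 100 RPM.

r = 254 mm / 2 = 127 mm = 12.7 cm
Current RCF = 1.118 × 10⁻⁵ × 12.7 × (12080)² = 1.118 × 10⁻⁵ × 12.7 × 145,926,400 ≈ 20,719.5 × g
Target RCF = 20,719.5 + 18,400 = 39,119.5 × g
N² = 39,119.5 / (14.1986 × 10⁻⁵) = 275,516,600
N ≈ √275,516,600 ≈ 16,598.7

≈ 16600 RPM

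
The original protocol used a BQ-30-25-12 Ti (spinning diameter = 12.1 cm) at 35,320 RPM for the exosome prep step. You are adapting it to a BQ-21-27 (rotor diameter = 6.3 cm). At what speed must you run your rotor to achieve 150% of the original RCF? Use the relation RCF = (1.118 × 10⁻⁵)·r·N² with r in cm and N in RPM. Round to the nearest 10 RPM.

59950 RPM

Original rotor: r = 12.1 / 2 = 6.05 cm
RCF_original = 1.118 × 10⁻⁵ × 6.05 × (35320)² = 1.118 × 10⁻⁵ × 6.05 × 1,247,502,400 ≈ 84,379.8 × g
Target RCF = 1.5 × 84,379.8 ≈ 126,569.7 × g
Your rotor: r = 6.3 / 2 = 3.15 cm
126,569.7 = 1.118 × 10⁻⁵ × 3.15 × N²
N² = 126,569.7 / (3.5217 × 10⁻⁵) = 3,593,994,378
N ≈ √3,593,994,378 ≈ 59,949.9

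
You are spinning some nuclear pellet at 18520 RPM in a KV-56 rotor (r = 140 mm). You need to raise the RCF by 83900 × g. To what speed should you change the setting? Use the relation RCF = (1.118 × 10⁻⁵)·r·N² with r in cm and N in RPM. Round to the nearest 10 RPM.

29650 RPM

r = 140 mm = 14.0 cm
Current RCF = 1.118 × 10⁻⁵ × 14 × (18520)² = 1.118 × 10⁻⁵ × 14 × 342,990,400 ≈ 53,684.9 × g
Target RCF = 53,684.9 + 83,900 = 137,584.9 × g
N² = 137,584.9 / (15.652 × 10⁻⁵) = 879,024,406
N ≈ √879,024,406 ≈ 29,648.3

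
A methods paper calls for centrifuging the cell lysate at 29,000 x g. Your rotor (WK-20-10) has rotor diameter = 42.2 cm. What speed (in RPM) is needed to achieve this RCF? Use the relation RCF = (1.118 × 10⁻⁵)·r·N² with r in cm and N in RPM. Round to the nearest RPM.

≈ 11088 RPM

r = 42.2 / 2 = 21.1 cm
29,000 = 1.118 × 10⁻⁵ × 21.1 × N²
N² = 29,000 / (23.5898 × 10⁻⁵) = 122,934,489
N ≈ √122,934,489 ≈ 11,087.6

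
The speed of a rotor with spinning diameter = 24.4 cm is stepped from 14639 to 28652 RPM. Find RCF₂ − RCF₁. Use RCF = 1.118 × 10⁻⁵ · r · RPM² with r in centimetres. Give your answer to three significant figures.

≈ 82700 x g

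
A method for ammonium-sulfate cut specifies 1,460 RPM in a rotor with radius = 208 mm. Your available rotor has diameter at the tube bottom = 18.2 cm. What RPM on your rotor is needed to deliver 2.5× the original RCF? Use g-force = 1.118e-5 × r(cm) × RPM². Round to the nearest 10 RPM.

Original rotor: r = 208 mm = 20.8 cm
RCF_original = 1.118 × 10⁻⁵ × 20.8 × (1460)² = 1.118 × 10⁻⁵ × 20.8 × 2,131,600 ≈ 495.7 × g
Target RCF = 2.5 × 495.7 ≈ 1,239.2 × g
Your rotor: r = 18.2 / 2 = 9.1 cm
1,239.2 = 1.118 × 10⁻⁵ × 9.1 × N²
N² = 1,239.2 / (10.1738 × 10⁻⁵) = 12,180,306
N ≈ √12,180,306 ≈ 3,490.0

≈ 3490 RPM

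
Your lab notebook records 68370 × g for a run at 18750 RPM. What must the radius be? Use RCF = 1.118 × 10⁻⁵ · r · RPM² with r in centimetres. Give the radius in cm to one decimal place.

17.4 cm

68370 = 1.118 × 10⁻⁵ × r × (18750)²
r = 68370 / (1.118 × 10⁻⁵ × 351,562,500) = 68370 / 3930.469 ≈ 17.395 cm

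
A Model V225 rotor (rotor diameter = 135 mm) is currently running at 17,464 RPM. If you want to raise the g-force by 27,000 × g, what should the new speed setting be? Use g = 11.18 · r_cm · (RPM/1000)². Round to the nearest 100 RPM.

r = 135 mm / 2 = 67.5 mm = 6.75 cm
Current RCF = 11.18 × 6.75 × (17.464)² = 11.18 × 6.75 × 304.991296 ≈ 23,016.2 × g
Target RCF = 23,016.2 + 27,000 = 50,016.2 × g
(N/1000)² = 50,016.2 / 75.465 = 662.7735
N = 1000 × √662.7735 ≈ 25,744.4

N₂ ≈ 25700 RPM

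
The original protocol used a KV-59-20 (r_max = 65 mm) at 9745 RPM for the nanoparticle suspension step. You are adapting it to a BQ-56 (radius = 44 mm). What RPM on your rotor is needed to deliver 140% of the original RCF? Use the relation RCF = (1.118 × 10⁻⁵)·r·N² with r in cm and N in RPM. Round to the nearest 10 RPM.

Original rotor: r = 65 mm = 6.5 cm
RCF = 1.118 × 10⁻⁵ × r × N²
RCF_original = 1.118 × 10⁻⁵ × 6.5 × (9745)² = 1.118 × 10⁻⁵ × 6.5 × 94,965,025 ≈ 6,901.1 × g
Target RCF = 1.4 × 6,901.1 ≈ 9,661.5 × g
Your rotor: r = 44 mm = 4.4 cm
9,661.5 = 1.118 × 10⁻⁵ × 4.4 × N²
N² = 9,661.5 / (4.9192 × 10⁻⁵) = 196,403,887
N ≈ √196,403,887 ≈ 14,014.4

≈ 14010 RPM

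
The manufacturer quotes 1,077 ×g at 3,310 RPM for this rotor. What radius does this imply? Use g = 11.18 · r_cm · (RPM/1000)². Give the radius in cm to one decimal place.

1077 = 11.18 × r × (3.31)²
r = 1077 / (11.18 × 10.9561) = 1077 / 122.4892 ≈ 8.793 cm

r ≈ 8.8 cm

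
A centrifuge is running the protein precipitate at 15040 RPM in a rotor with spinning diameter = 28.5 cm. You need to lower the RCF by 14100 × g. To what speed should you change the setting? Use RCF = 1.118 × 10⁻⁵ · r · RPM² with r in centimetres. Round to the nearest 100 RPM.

r = 28.5 / 2 = 14.25 cm
Current RCF = 1.118 × 10⁻⁵ × 14.25 × (15040)² = 1.118 × 10⁻⁵ × 14.25 × 226,201,600 ≈ 36,037.3 × g
Target RCF = 36,037.3 − 14,100 = 21,937.3 × g
N² = 21,937.3 / (15.9315 × 10⁻⁵) = 137,697,643
N ≈ √137,697,643 ≈ 11,734.5

11700 RPM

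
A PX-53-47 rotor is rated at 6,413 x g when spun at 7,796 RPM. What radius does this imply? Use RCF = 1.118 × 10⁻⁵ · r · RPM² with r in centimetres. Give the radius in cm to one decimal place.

≈ 9.4 cm

RCF = 1.118 × 10⁻⁵ × r × N²
6413 = 1.118 × 10⁻⁵ × r × (7796)²
r = 6413 / (1.118 × 10⁻⁵ × 60,777,616) = 6413 / 679.4937 ≈ 9.438 cm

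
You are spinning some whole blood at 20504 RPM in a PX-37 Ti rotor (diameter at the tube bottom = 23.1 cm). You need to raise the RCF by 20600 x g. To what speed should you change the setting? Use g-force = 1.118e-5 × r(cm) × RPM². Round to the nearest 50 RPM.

N₂ ≈ 24100 RPM

r = 23.1 / 2 = 11.55 cm
Current RCF = 1.118 × 10⁻⁵ × 11.55 × (20504)² = 1.118 × 10⁻⁵ × 11.55 × 420,414,016 ≈ 54,287.6 × g
Target RCF = 54,287.6 + 20,600 = 74,887.6 × g
N² = 74,887.6 / (12.9129 × 10⁻⁵) = 579,944,087
N ≈ √579,944,087 ≈ 24,082.0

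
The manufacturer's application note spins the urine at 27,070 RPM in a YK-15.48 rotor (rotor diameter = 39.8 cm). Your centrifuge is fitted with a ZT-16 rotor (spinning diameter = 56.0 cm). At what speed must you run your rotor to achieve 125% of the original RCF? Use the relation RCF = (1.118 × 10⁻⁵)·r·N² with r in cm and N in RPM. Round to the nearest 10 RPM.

≈ 25510 RPM

Original rotor: r = 39.8 / 2 = 19.9 cm
RCF_original = 1.118 × 10⁻⁵ × 19.9 × (27070)² = 1.118 × 10⁻⁵ × 19.9 × 732,784,900 ≈ 163,031.5 × g
Target RCF = 1.25 × 163,031.5 ≈ 203,789.4 × g
Your rotor: r = 56.0 / 2 = 28 cm
203,789.4 = 1.118 × 10⁻⁵ × 28 × N²
N² = 203,789.4 / (31.304 × 10⁻⁵) = 651,001,150
N ≈ √651,001,150 ≈ 25,514.7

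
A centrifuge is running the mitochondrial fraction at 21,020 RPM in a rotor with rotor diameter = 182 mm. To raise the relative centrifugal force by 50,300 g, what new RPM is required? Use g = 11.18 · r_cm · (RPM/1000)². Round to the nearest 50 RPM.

≈ 30600 RPM

r = 182 mm / 2 = 91 mm = 9.1 cm
Current RCF = 11.18 × 9.1 × (21.02)² = 11.18 × 9.1 × 441.8404 ≈ 44,952 × g
Target RCF = 44,952 + 50,300 = 95,252 × g
(N/1000)² = 95,252 / 101.738 = 936.248
N = 1000 × √936.248 ≈ 30,598.2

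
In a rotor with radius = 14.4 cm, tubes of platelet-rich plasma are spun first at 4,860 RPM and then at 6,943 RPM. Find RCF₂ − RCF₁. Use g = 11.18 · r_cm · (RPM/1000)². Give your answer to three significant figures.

RCF₁ = 11.18 × 14.4 × (4.86)² = 11.18 × 14.4 × 23.6196 ≈ 3,802.6 × g
RCF₂ = 11.18 × 14.4 × (6.943)² = 11.18 × 14.4 × 48.205249 ≈ 7,760.7 × g
Increase = 7,760.7 − 3,802.6 = 3,958.1

3960 x g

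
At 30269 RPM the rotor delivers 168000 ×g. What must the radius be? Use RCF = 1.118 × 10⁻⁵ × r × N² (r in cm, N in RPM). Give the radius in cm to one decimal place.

≈ 16.4 cm

168000 = 1.118 × 10⁻⁵ × r × (30269)²
r = 168000 / (1.118 × 10⁻⁵ × 916,212,361) = 168000 / 10243.25 ≈ 16.401 cm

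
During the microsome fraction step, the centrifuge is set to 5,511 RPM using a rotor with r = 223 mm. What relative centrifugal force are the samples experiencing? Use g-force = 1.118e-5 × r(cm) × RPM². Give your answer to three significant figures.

r = 223 mm = 22.3 cm
RCF = 1.118 × 10⁻⁵ × r × N²
RCF = 1.118 × 10⁻⁵ × 22.3 × (5511)² = 1.118 × 10⁻⁵ × 22.3 × 30,371,121 ≈ 7,571.9 × g

≈ 7570 g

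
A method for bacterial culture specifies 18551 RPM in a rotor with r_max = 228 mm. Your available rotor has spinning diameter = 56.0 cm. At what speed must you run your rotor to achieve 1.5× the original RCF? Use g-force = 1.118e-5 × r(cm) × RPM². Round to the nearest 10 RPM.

≈ 20500 RPM

Original rotor: r = 228 mm = 22.8 cm
RCF_original = 1.118 × 10⁻⁵ × 22.8 × (18551)² = 1.118 × 10⁻⁵ × 22.8 × 344,139,601 ≈ 87,722.6 × g
Target RCF = 1.5 × 87,722.6 ≈ 131,583.9 × g
Your rotor: r = 56.0 / 2 = 28 cm
131,583.9 = 1.118 × 10⁻⁵ × 28 × N²
N² = 131,583.9 / (31.304 × 10⁻⁵) = 420,342,129
N ≈ √420,342,129 ≈ 20,502.2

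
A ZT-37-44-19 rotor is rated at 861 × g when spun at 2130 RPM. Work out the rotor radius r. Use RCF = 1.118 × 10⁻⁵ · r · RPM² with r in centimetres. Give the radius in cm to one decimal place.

861 = 1.118 × 10⁻⁵ × r × (2130)²
r = 861 / (1.118 × 10⁻⁵ × 4,536,900) = 861 / 50.72254 ≈ 16.975 cm

17.0 cm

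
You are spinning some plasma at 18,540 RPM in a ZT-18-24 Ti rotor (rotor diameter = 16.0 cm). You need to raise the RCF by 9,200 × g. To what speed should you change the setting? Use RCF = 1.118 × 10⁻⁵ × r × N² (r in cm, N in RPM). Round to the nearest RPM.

N₂ ≈ 21133 RPM

r = 16.0 / 2 = 8 cm
Current RCF = 1.118 × 10⁻⁵ × 8 × (18540)² = 1.118 × 10⁻⁵ × 8 × 343,731,600 ≈ 30,743.4 × g
Target RCF = 30,743.4 + 9,200 = 39,943.4 × g
N² = 39,943.4 / (8.944 × 10⁻⁵) = 446,594,365
N ≈ √446,594,365 ≈ 21,132.8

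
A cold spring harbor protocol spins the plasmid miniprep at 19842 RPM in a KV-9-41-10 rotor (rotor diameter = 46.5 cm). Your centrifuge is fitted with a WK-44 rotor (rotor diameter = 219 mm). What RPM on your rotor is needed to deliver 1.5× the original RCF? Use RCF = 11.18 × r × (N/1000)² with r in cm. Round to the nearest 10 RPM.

≈ 35410 RPM

Original rotor: r = 46.5 / 2 = 23.25 cm
RCF = 11.18 × r × (N/1000)²
RCF_original = 11.18 × 23.25 × (19.842)² = 11.18 × 23.25 × 393.704964 ≈ 102,337.7 × g
Target RCF = 1.5 × 102,337.7 ≈ 153,506.5 × g
Your rotor: r = 219 mm / 2 = 109.5 mm = 10.95 cm
153,506.5 = 11.18 × 10.95 × (N/1000)²
(N/1000)² = 153,506.5 / 122.421 = 1253.923
N = 1000 × √1253.923 ≈ 35,410.8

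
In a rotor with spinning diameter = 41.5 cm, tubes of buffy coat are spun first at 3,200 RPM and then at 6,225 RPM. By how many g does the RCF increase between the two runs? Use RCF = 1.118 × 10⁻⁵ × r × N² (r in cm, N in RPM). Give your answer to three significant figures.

r = 41.5 / 2 = 20.75 cm
RCF₁ = 1.118 × 10⁻⁵ × 20.75 × (3200)² = 1.118 × 10⁻⁵ × 20.75 × 10,240,000 ≈ 2,375.5 × g
RCF₂ = 1.118 × 10⁻⁵ × 20.75 × (6225)² = 1.118 × 10⁻⁵ × 20.75 × 38,750,625 ≈ 8,989.6 × g
Increase = 8,989.6 − 2,375.5 = 6,614.1

≈ 6610 g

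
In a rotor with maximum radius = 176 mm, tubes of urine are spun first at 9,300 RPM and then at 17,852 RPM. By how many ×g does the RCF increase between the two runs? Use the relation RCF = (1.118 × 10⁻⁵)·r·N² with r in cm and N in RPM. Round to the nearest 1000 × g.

r = 176 mm = 17.6 cm
RCF₁ = 1.118 × 10⁻⁵ × 17.6 × (9300)² = 1.118 × 10⁻⁵ × 17.6 × 86,490,000 ≈ 17,018.5 × g
RCF₂ = 1.118 × 10⁻⁵ × 17.6 × (17852)² = 1.118 × 10⁻⁵ × 17.6 × 318,693,904 ≈ 62,708.8 × g
Increase = 62,708.8 − 17,018.5 = 45,690.3

46000 ×g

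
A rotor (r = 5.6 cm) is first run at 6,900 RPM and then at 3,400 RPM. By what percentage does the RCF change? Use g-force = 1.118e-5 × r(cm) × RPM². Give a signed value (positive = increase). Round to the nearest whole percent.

RCF ∝ N², so the ratio is (3400/6900)² = (0.492754)² = 0.2428.
Change = 0.2428 − 1 = -0.7572 → -75.7%.

-76%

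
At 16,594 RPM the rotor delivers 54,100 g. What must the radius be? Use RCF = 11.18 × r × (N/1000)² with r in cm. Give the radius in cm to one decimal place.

54100 = 11.18 × r × (16.594)²
r = 54100 / (11.18 × 275.360836) = 54100 / 3078.534 ≈ 17.573 cm

r ≈ 17.6 cm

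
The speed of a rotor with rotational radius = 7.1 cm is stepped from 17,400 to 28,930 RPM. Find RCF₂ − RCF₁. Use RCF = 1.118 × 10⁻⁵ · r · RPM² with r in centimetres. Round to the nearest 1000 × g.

RCF₁ = 1.118 × 10⁻⁵ × 7.1 × (17400)² = 1.118 × 10⁻⁵ × 7.1 × 302,760,000 ≈ 24,032.5 × g
RCF₂ = 1.118 × 10⁻⁵ × 7.1 × (28930)² = 1.118 × 10⁻⁵ × 7.1 × 836,944,900 ≈ 66,435 × g
Increase = 66,435 − 24,032.5 = 42,402.5

42000 g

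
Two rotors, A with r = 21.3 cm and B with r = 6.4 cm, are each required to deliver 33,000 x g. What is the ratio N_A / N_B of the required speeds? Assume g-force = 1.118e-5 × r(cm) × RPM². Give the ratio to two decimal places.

0.55

At fixed RCF, N ∝ 1/√r, so N_A/N_B = √(r_B/r_A) = √(6.4/21.3) = √0.300469 = 0.5482.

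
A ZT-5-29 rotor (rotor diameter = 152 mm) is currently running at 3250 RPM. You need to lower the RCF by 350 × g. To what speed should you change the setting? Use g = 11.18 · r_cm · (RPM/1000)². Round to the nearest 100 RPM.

N₂ ≈ 2500 RPM

r = 152 mm / 2 = 76 mm = 7.6 cm
Current RCF = 11.18 × 7.6 × (3.25)² = 11.18 × 7.6 × 10.5625 ≈ 897.5 × g
Target RCF = 897.5 − 350 = 547.5 × g
(N/1000)² = 547.5 / 84.968 = 6.443602
N = 1000 × √6.443602 ≈ 2,538.4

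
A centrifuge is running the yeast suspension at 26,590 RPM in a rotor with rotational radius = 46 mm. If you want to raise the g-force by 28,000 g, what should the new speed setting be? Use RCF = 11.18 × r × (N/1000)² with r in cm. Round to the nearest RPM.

r = 46 mm = 4.6 cm
Current RCF = 11.18 × 4.6 × (26.59)² = 11.18 × 4.6 × 707.0281 ≈ 36,361 × g
Target RCF = 36,361 + 28,000 = 64,361 × g
(N/1000)² = 64,361 / 51.428 = 1251.478
N = 1000 × √1251.478 ≈ 35,376.2

≈ 35376 RPM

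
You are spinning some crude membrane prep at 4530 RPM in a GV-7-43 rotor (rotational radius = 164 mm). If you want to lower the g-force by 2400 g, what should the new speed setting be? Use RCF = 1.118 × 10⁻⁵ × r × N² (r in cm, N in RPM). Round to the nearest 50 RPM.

≈ 2750 RPM

r = 164 mm = 16.4 cm
Current RCF = 1.118 × 10⁻⁵ × 16.4 × (4530)² = 1.118 × 10⁻⁵ × 16.4 × 20,520,900 ≈ 3,762.5 × g
Target RCF = 3,762.5 − 2,400 = 1,362.5 × g
N² = 1,362.5 / (18.3352 × 10⁻⁵) = 7,431,062
N ≈ √7,431,062 ≈ 2,726.0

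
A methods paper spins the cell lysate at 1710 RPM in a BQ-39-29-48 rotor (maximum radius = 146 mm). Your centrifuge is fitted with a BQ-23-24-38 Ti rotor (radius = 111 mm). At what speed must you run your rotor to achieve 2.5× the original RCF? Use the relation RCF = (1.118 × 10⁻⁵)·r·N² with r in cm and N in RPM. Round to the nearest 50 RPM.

3100 RPM

Original rotor: r = 146 mm = 14.6 cm
RCF_original = 1.118 × 10⁻⁵ × 14.6 × (1710)² = 1.118 × 10⁻⁵ × 14.6 × 2,924,100 ≈ 477.3 × g
Target RCF = 2.5 × 477.3 ≈ 1,193.2 × g
Your rotor: r = 111 mm = 11.1 cm
1,193.2 = 1.118 × 10⁻⁵ × 11.1 × N²
N² = 1,193.2 / (12.4098 × 10⁻⁵) = 9,614,982
N ≈ √9,614,982 ≈ 3,100.8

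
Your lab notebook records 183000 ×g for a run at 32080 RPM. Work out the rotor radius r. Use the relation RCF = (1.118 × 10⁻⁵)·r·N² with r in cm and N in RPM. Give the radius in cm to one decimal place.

183000 = 1.118 × 10⁻⁵ × r × (32080)²
r = 183000 / (1.118 × 10⁻⁵ × 1,029,126,400) = 183000 / 11505.63 ≈ 15.905 cm

r ≈ 15.9 cm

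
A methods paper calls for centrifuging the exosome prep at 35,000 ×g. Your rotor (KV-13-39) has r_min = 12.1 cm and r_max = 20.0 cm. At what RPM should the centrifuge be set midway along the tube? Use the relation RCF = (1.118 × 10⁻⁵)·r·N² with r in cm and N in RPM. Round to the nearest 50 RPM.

r_avg = (12.1 + 20.0) / 2 = 16.05 cm
RCF = 1.118 × 10⁻⁵ × r × N²
35,000 = 1.118 × 10⁻⁵ × 16.05 × N²
N² = 35,000 / (17.9439 × 10⁻⁵) = 195,052,358
N ≈ √195,052,358 ≈ 13,966.1

13950 RPM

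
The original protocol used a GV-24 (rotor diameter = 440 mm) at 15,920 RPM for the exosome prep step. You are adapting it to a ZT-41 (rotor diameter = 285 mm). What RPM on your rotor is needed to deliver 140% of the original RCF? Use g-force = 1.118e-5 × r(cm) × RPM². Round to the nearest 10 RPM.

≈ 23410 RPM

Original rotor: r = 440 mm / 2 = 220 mm = 22 cm
RCF = 1.118 × 10⁻⁵ × r × N²
RCF_original = 1.118 × 10⁻⁵ × 22 × (15920)² = 1.118 × 10⁻⁵ × 22 × 253,446,400 ≈ 62,337.7 × g
Target RCF = 1.4 × 62,337.7 ≈ 87,272.8 × g
Your rotor: r = 285 mm / 2 = 142.5 mm = 14.25 cm
87,272.8 = 1.118 × 10⁻⁵ × 14.25 × N²
N² = 87,272.8 / (15.9315 × 10⁻⁵) = 547,800,270
N ≈ √547,800,270 ≈ 23,405.1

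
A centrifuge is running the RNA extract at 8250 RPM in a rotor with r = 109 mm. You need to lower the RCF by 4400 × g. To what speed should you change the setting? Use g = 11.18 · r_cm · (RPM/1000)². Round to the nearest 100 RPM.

r = 109 mm = 10.9 cm
Current RCF = 11.18 × 10.9 × (8.25)² = 11.18 × 10.9 × 68.0625 ≈ 8,294.2 × g
Target RCF = 8,294.2 − 4,400 = 3,894.2 × g
(N/1000)² = 3,894.2 / 121.862 = 31.95582
N = 1000 × √31.95582 ≈ 5,652.9

≈ 5700 RPM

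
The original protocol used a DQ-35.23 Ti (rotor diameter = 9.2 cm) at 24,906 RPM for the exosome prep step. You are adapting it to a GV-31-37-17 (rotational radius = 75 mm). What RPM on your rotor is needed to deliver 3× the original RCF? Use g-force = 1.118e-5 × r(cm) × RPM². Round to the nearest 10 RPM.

Original rotor: r = 9.2 / 2 = 4.6 cm
RCF_original = 1.118 × 10⁻⁵ × 4.6 × (24906)² = 1.118 × 10⁻⁵ × 4.6 × 620,308,836 ≈ 31,901.2 × g
Target RCF = 3 × 31,901.2 ≈ 95,703.6 × g
Your rotor: r = 75 mm = 7.5 cm
95,703.6 = 1.118 × 10⁻⁵ × 7.5 × N²
N² = 95,703.6 / (8.385 × 10⁻⁵) = 1,141,366,726
N ≈ √1,141,366,726 ≈ 33,784.1

≈ 33780 RPM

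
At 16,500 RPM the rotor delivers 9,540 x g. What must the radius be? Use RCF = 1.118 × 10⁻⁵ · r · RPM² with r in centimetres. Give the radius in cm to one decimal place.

9540 = 1.118 × 10⁻⁵ × r × (16500)²
r = 9540 / (1.118 × 10⁻⁵ × 272,250,000) = 9540 / 3043.755 ≈ 3.134 cm

≈ 3.1 cm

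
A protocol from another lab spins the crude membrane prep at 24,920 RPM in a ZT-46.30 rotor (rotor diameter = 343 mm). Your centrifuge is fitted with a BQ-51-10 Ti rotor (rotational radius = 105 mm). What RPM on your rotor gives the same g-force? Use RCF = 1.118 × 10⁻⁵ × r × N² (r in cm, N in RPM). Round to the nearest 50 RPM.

≈ 31850 RPM

Original rotor: r = 343 mm / 2 = 171.5 mm = 17.15 cm
RCF_original = 1.118 × 10⁻⁵ × 17.15 × (24920)² = 1.118 × 10⁻⁵ × 17.15 × 621,006,400 ≈ 119,069.9 × g
Your rotor: r = 105 mm = 10.5 cm
119,069.9 = 1.118 × 10⁻⁵ × 10.5 × N²
N² = 119,069.9 / (11.739 × 10⁻⁵) = 1,014,310,418
N ≈ √1,014,310,418 ≈ 31,848.2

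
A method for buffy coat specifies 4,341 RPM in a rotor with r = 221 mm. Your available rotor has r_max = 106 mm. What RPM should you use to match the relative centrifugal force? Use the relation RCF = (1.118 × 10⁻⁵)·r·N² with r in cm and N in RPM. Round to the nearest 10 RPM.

Original rotor: r = 221 mm = 22.1 cm
RCF_original = 1.118 × 10⁻⁵ × 22.1 × (4341)² = 1.118 × 10⁻⁵ × 22.1 × 18,844,281 ≈ 4,656 × g
Your rotor: r = 106 mm = 10.6 cm
4,656 = 1.118 × 10⁻⁵ × 10.6 × N²
N² = 4,656 / (11.8508 × 10⁻⁵) = 39,288,487
N ≈ √39,288,487 ≈ 6,268.1

6270 RPM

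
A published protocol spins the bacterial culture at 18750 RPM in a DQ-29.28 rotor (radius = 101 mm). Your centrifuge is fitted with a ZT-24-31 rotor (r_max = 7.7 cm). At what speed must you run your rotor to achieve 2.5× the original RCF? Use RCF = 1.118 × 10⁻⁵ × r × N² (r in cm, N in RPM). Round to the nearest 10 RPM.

Original rotor: r = 101 mm = 10.1 cm
RCF_original = 1.118 × 10⁻⁵ × 10.1 × (18750)² = 1.118 × 10⁻⁵ × 10.1 × 351,562,500 ≈ 39,697.7 × g
Target RCF = 2.5 × 39,697.7 ≈ 99,244.2 × g
99,244.2 = 1.118 × 10⁻⁵ × 7.7 × N²
N² = 99,244.2 / (8.6086 × 10⁻⁵) = 1,152,849,476
N ≈ √1,152,849,476 ≈ 33,953.6

≈ 33950 RPM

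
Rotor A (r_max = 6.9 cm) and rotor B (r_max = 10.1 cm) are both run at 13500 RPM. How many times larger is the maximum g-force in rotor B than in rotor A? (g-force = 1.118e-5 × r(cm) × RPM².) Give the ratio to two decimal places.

1.46

At fixed N, RCF ∝ r, so RCF_B/RCF_A = r_B/r_A = 10.1 / 6.9 = 1.4638.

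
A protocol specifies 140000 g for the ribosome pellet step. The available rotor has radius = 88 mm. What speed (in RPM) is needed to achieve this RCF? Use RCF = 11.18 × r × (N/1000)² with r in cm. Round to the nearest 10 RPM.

N ≈ 37720 RPM

r = 88 mm = 8.8 cm
RCF = 11.18 × r × (N/1000)²
140,000 = 11.18 × 8.8 × (N/1000)²
(N/1000)² = 140,000 / 98.384 = 1422.996
N = 1000 × √1422.996 ≈ 37,722.6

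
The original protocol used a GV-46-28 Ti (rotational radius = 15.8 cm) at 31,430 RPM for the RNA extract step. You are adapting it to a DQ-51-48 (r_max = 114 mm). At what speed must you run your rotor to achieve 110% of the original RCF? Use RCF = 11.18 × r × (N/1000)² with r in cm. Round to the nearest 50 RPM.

38800 RPM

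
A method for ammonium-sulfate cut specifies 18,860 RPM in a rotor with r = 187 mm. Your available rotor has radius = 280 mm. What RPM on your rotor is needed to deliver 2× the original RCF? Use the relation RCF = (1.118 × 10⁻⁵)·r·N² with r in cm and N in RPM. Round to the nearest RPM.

Original rotor: r = 187 mm = 18.7 cm
RCF_original = 1.118 × 10⁻⁵ × 18.7 × (18860)² = 1.118 × 10⁻⁵ × 18.7 × 355,699,600 ≈ 74,364.7 × g
Target RCF = 2 × 74,364.7 ≈ 148,729.4 × g
Your rotor: r = 280 mm = 28.0 cm
148,729.4 = 1.118 × 10⁻⁵ × 28 × N²
N² = 148,729.4 / (31.304 × 10⁻⁵) = 475,113,085
N ≈ √475,113,085 ≈ 21,797.1

21797 RPM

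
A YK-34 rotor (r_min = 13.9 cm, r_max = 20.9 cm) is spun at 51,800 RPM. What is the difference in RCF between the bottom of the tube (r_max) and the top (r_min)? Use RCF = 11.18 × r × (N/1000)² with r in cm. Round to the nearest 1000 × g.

ΔRCF = 11.18 × (r_max − r_min) × (N/1000)² = 11.18 × 7.0 × 2,683.24 ≈ 209,990.4

≈ 210000 ×g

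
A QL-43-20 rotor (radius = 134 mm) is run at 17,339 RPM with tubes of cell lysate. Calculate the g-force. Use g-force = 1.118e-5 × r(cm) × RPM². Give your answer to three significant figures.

r = 134 mm = 13.4 cm
RCF = 1.118 × 10⁻⁵ × r × N²
RCF = 1.118 × 10⁻⁵ × 13.4 × (17339)² = 1.118 × 10⁻⁵ × 13.4 × 300,640,921 ≈ 45,039.6 × g

45000 x g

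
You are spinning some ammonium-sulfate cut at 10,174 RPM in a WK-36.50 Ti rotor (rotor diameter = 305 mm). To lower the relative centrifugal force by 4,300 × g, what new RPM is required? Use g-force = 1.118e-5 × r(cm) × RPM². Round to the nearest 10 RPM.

≈ 8850 RPM

r = 305 mm / 2 = 152.5 mm = 15.25 cm
Current RCF = 1.118 × 10⁻⁵ × 15.25 × (10174)² = 1.118 × 10⁻⁵ × 15.25 × 103,510,276 ≈ 17,648 × g
Target RCF = 17,648 − 4,300 = 13,348 × g
N² = 13,348 / (17.0495 × 10⁻⁵) = 78,289,686
N ≈ √78,289,686 ≈ 8,848.1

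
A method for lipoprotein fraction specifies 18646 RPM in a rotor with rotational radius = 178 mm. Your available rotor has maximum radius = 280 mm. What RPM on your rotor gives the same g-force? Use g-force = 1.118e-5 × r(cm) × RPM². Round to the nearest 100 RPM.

Original rotor: r = 178 mm = 17.8 cm
RCF = 1.118 × 10⁻⁵ × r × N²
RCF_original = 1.118 × 10⁻⁵ × 17.8 × (18646)² = 1.118 × 10⁻⁵ × 17.8 × 347,673,316 ≈ 69,188.4 × g
Your rotor: r = 280 mm = 28.0 cm
69,188.4 = 1.118 × 10⁻⁵ × 28 × N²
N² = 69,188.4 / (31.304 × 10⁻⁵) = 221,020,956
N ≈ √221,020,956 ≈ 14,866.8

≈ 14900 RPM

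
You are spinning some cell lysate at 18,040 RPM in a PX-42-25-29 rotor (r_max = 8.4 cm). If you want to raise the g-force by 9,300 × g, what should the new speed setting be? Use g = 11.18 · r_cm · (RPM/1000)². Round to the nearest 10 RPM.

Current RCF = 11.18 × 8.4 × (18.04)² = 11.18 × 8.4 × 325.4416 ≈ 30,562.9 × g
Target RCF = 30,562.9 + 9,300 = 39,862.9 × g
(N/1000)² = 39,862.9 / 93.912 = 424.4708
N = 1000 × √424.4708 ≈ 20,602.7

20600 RPM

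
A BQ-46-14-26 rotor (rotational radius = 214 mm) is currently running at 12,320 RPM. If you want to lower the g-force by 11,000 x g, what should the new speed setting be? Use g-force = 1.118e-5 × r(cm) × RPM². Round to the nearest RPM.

N₂ ≈ 10286 RPM

r = 214 mm = 21.4 cm
Current RCF = 1.118 × 10⁻⁵ × 21.4 × (12320)² = 1.118 × 10⁻⁵ × 21.4 × 151,782,400 ≈ 36,314.2 × g
Target RCF = 36,314.2 − 11,000 = 25,314.2 × g
N² = 25,314.2 / (23.9252 × 10⁻⁵) = 105,805,594
N ≈ √105,805,594 ≈ 10,286.2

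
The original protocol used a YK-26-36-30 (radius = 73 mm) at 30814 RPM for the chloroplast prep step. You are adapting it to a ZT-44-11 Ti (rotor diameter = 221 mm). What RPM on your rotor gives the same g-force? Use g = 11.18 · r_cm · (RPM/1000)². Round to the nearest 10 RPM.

≈ 25050 RPM

Original rotor: r = 73 mm = 7.3 cm
RCF = 11.18 × r × (N/1000)²
RCF_original = 11.18 × 7.3 × (30.814)² = 11.18 × 7.3 × 949.502596 ≈ 77,492.7 × g
Your rotor: r = 221 mm / 2 = 110.5 mm = 11.05 cm
77,492.7 = 11.18 × 11.05 × (N/1000)²
(N/1000)² = 77,492.7 / 123.539 = 627.2732
N = 1000 × √627.2732 ≈ 25,045.4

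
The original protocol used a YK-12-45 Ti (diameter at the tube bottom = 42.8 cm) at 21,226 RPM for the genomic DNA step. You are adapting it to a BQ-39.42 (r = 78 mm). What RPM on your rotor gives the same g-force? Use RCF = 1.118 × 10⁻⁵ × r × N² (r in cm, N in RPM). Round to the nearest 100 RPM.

35200 RPM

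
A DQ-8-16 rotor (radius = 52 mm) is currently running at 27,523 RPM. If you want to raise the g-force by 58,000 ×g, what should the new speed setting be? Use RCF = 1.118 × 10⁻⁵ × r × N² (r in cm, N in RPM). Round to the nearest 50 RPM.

≈ 41900 RPM

r = 52 mm = 5.2 cm
Current RCF = 1.118 × 10⁻⁵ × 5.2 × (27523)² = 1.118 × 10⁻⁵ × 5.2 × 757,515,529 ≈ 44,038.9 × g
Target RCF = 44,038.9 + 58,000 = 102,038.9 × g
N² = 102,038.9 / (5.8136 × 10⁻⁵) = 1,755,175,795
N ≈ √1,755,175,795 ≈ 41,894.8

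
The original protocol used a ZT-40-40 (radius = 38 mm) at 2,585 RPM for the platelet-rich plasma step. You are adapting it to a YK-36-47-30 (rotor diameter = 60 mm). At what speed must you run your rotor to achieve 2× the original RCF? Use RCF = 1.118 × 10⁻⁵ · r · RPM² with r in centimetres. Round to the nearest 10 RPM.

Original rotor: r = 38 mm = 3.8 cm
RCF = 1.118 × 10⁻⁵ × r × N²
RCF_original = 1.118 × 10⁻⁵ × 3.8 × (2585)² = 1.118 × 10⁻⁵ × 3.8 × 6,682,225 ≈ 283.9 × g
Target RCF = 2 × 283.9 ≈ 567.8 × g
Your rotor: r = 60 mm / 2 = 30 mm = 3 cm
567.8 = 1.118 × 10⁻⁵ × 3 × N²
N² = 567.8 / (3.354 × 10⁻⁵) = 16,929,040
N ≈ √16,929,040 ≈ 4,114.5

4110 RPM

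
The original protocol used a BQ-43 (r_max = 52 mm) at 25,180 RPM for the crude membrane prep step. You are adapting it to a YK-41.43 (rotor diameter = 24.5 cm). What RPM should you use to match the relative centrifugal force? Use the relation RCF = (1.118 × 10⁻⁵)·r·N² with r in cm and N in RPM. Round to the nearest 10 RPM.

16410 RPM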